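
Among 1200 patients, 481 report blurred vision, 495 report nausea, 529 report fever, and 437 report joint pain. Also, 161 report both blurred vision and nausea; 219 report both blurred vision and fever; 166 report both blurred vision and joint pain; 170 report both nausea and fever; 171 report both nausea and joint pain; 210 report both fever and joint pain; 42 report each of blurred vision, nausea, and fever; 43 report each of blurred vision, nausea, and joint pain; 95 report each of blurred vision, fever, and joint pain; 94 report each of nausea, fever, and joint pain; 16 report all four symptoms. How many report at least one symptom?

|at least one| = 481 + 495 + 529 + 437 − 161 − 219 − 166 − 170 − 171 − 210 + 42 + 43 + 95 + 94 − 16 = 1103

1103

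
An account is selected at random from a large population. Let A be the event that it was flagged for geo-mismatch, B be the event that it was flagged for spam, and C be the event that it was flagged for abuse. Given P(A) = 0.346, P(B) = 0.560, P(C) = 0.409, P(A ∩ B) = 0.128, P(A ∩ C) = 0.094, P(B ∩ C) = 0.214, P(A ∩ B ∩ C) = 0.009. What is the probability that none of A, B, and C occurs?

P(A ∪ B ∪ C) = 0.346 + 0.560 + 0.409 − 0.128 − 0.094 − 0.214 + 0.009 = 0.888
P(none) = 1 − 0.888 = 0.112

0.112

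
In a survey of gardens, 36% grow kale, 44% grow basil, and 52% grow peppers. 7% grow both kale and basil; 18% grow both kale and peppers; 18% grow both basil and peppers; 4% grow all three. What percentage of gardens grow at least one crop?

Using inclusion–exclusion:
P(at least one) = 36 + 44 + 52 − 7 − 18 − 18 + 4 = 93%

93%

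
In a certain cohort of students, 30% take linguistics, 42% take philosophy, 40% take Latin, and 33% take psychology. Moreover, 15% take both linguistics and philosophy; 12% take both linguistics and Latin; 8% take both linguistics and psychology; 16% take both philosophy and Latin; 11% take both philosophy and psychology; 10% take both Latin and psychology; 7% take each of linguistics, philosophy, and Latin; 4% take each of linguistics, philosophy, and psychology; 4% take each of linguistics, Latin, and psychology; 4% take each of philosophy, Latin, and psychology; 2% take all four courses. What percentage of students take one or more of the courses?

90%

P(at least one) = 30 + 42 + 40 + 33 − 15 − 12 − 8 − 16 − 11 − 10 + 7 + 4 + 4 + 4 − 2 = 90%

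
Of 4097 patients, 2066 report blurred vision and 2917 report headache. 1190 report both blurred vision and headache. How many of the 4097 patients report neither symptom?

By inclusion-exclusion,
N(≥1) = 2066 + 2917 − 1190 = 3793
None: 4097 − 3793 = 304

304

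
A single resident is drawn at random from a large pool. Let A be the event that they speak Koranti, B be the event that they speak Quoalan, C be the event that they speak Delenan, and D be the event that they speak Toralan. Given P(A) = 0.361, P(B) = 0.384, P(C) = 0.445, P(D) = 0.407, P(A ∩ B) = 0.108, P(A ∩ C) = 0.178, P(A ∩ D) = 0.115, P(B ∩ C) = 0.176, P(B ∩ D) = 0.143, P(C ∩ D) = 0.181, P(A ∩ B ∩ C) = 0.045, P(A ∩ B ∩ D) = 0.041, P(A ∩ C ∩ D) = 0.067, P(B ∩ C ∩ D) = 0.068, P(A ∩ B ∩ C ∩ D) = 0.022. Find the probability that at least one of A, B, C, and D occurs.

0.895

Inclusion–exclusion gives
P(A ∪ B ∪ C ∪ D) = 0.361 + 0.384 + 0.445 + 0.407 − 0.108 − 0.178 − 0.115 − 0.176 − 0.143 − 0.181 + 0.045 + 0.041 + 0.067 + 0.068 − 0.022 = 0.895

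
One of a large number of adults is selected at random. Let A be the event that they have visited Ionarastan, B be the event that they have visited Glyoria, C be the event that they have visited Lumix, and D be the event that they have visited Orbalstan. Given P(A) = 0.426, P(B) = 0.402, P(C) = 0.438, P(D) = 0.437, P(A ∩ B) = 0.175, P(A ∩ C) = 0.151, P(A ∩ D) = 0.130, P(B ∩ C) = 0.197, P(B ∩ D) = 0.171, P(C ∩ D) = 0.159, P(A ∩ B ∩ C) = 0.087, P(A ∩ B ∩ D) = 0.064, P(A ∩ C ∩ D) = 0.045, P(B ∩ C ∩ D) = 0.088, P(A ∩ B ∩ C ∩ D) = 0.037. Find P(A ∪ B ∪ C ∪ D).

P(A ∪ B ∪ C ∪ D) = 0.426 + 0.402 + 0.438 + 0.437 − 0.175 − 0.151 − 0.130 − 0.197 − 0.171 − 0.159 + 0.087 + 0.064 + 0.045 + 0.088 − 0.037 = 0.967

0.967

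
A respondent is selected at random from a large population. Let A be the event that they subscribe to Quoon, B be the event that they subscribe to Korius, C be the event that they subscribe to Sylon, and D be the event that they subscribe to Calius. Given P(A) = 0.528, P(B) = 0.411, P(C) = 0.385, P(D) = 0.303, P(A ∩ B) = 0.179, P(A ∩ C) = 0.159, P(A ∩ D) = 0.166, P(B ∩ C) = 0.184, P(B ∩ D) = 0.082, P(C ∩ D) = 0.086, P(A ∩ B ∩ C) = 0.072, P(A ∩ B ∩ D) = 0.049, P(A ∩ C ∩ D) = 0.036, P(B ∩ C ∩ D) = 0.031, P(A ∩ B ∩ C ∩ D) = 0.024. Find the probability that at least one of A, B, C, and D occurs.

P(A ∪ B ∪ C ∪ D) = 0.528 + 0.411 + 0.385 + 0.303 − 0.179 − 0.159 − 0.166 − 0.184 − 0.082 − 0.086 + 0.072 + 0.049 + 0.036 + 0.031 − 0.024 = 0.935

0.935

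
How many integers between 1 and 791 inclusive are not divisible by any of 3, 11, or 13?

By inclusion–exclusion:
floor(791/3) + floor(791/11) + floor(791/13) − floor(791/33) − floor(791/39) − floor(791/143) + floor(791/429) = 263 + 71 + 60 − 23 − 20 − 5 + 1 = 347
791 − 347 = 444

444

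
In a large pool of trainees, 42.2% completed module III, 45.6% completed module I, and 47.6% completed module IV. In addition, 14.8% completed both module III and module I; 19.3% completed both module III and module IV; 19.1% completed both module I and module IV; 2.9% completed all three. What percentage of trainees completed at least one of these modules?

85.1%

P(≥1) = 42.2 + 45.6 + 47.6 − 14.8 − 19.3 − 19.1 + 2.9 = 85.1%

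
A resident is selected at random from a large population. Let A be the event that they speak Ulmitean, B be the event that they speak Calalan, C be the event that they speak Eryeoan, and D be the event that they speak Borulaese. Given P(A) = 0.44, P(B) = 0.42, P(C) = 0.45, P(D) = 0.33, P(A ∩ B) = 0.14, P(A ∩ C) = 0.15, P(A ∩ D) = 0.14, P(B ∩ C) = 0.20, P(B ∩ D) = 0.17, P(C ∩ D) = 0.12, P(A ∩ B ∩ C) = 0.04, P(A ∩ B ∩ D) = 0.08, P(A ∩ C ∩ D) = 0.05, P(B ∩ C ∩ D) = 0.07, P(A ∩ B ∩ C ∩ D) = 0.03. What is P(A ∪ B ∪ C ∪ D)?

0.93

P(A ∪ B ∪ C ∪ D) = 0.44 + 0.42 + 0.45 + 0.33 − 0.14 − 0.15 − 0.14 − 0.20 − 0.17 − 0.12 + 0.04 + 0.08 + 0.05 + 0.07 − 0.03 = 0.93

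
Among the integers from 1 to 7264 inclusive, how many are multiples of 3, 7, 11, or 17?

3712

⌊7264/3⌋ + ⌊7264/7⌋ + ⌊7264/11⌋ + ⌊7264/17⌋ − ⌊7264/21⌋ − ⌊7264/33⌋ − ⌊7264/51⌋ − ⌊7264/77⌋ − ⌊7264/119⌋ − ⌊7264/187⌋ + ⌊7264/231⌋ + ⌊7264/357⌋ + ⌊7264/561⌋ + ⌊7264/1309⌋ − ⌊7264/3927⌋ = 2421 + 1037 + 660 + 427 − 345 − 220 − 142 − 94 − 61 − 38 + 31 + 20 + 12 + 5 − 1 = 3712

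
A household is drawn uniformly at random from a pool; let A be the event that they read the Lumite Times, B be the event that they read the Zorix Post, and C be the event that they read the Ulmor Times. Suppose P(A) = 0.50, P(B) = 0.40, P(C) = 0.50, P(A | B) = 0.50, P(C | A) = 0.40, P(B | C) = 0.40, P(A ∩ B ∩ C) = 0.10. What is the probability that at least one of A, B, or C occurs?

P(A ∩ B) = P(B)·P(A|B) = 0.40 × 0.50 = 0.20
P(A ∩ C) = P(A)·P(C|A) = 0.50 × 0.40 = 0.20
P(B ∩ C) = P(C)·P(B|C) = 0.50 × 0.40 = 0.20
By inclusion-exclusion,
P(A ∪ B ∪ C) = 0.50 + 0.40 + 0.50 − 0.20 − 0.20 − 0.20 + 0.10 = 0.90

0.90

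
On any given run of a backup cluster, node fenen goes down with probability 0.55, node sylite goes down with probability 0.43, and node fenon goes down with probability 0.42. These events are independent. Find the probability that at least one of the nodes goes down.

0.85123

Independence gives P(none) = ∏(1 − pᵢ).
P(none) = (1 − 0.55) × (1 − 0.43) × (1 − 0.42) = 0.45 × 0.57 × 0.58 = 0.14877
P(at least one) = 1 − 0.14877 = 0.85123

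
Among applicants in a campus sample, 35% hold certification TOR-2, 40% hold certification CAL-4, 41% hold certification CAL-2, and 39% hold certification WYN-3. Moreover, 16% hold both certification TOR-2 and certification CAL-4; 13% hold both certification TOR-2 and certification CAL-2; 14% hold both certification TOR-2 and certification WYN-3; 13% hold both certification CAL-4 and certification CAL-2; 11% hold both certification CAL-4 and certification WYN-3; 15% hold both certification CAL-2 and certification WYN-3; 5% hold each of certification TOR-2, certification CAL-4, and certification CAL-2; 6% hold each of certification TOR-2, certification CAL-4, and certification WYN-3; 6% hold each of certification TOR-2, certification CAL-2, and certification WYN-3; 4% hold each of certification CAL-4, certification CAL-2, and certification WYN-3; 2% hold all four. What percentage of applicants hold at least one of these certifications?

92%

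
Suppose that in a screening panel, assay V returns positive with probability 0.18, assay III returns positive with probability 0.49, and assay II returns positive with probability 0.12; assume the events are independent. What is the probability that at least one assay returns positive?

0.631984

P(none) = (1 − 0.18) × (1 − 0.49) × (1 − 0.12) = 0.82 × 0.51 × 0.88 = 0.368016
P(at least one) = 1 − 0.368016 = 0.631984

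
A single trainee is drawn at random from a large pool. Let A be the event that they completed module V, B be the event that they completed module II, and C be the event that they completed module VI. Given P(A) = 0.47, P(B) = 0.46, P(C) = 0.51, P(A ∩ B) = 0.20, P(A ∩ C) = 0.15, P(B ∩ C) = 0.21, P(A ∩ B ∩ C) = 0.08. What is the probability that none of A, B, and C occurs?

0.04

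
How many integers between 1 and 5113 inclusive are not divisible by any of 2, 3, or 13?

1574

2556 + 1704 + 393 − 852 − 196 − 131 + 65 = 3539
5113 − 3539 = 1574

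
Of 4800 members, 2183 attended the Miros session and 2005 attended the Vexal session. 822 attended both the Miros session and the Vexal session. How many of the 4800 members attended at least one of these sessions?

3366

By inclusion–exclusion:
|at least one| = 2183 + 2005 − 822 = 3366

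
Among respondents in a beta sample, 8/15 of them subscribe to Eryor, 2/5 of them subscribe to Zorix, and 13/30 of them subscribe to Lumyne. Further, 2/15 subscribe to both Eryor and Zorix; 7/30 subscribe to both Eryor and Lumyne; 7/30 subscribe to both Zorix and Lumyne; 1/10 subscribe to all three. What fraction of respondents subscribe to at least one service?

13/15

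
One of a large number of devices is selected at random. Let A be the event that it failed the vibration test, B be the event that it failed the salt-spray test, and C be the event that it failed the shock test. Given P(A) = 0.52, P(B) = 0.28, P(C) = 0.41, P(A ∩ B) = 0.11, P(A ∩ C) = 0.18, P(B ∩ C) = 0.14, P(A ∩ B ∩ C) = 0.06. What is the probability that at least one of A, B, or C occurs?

By inclusion–exclusion:
P(A ∪ B ∪ C) = 0.52 + 0.28 + 0.41 − 0.11 − 0.18 − 0.14 + 0.06 = 0.84

0.84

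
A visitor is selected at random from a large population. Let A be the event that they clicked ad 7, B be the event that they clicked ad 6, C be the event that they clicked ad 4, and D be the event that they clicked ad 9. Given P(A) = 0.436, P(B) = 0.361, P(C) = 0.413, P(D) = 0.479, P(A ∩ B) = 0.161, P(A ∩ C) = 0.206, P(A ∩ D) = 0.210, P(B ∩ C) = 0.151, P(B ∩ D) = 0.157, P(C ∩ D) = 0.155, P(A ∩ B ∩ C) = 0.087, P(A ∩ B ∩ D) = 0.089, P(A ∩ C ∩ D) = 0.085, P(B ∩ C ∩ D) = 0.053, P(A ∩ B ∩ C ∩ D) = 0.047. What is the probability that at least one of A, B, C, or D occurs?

Using inclusion–exclusion:
P(A ∪ B ∪ C ∪ D) = 0.436 + 0.361 + 0.413 + 0.479 − 0.161 − 0.206 − 0.210 − 0.151 − 0.157 − 0.155 + 0.087 + 0.089 + 0.085 + 0.053 − 0.047 = 0.916

0.916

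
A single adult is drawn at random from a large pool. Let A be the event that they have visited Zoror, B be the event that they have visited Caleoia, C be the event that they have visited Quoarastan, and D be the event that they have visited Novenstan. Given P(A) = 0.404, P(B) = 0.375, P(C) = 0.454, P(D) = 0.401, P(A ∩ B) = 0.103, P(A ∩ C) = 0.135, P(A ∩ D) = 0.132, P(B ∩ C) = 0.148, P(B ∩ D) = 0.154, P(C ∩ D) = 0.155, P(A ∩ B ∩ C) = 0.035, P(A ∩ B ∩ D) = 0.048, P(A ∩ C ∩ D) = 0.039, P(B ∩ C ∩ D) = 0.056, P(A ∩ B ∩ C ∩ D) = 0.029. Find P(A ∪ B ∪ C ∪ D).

P(A ∪ B ∪ C ∪ D) = 0.404 + 0.375 + 0.454 + 0.401 − 0.103 − 0.135 − 0.132 − 0.148 − 0.154 − 0.155 + 0.035 + 0.048 + 0.039 + 0.056 − 0.029 = 0.956

0.956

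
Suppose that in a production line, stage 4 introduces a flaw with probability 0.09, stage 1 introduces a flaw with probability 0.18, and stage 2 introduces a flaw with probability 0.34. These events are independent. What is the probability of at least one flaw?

0.507508

P(none) = (1 − 0.09) × (1 − 0.18) × (1 − 0.34) = 0.91 × 0.82 × 0.66 = 0.492492
P(at least one) = 1 − 0.492492 = 0.507508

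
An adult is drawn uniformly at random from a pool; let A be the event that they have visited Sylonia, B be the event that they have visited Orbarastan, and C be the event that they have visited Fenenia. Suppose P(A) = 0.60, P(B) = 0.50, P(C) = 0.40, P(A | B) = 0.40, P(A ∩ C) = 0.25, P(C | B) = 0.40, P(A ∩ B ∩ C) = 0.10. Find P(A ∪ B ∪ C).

P(A ∩ B) = P(B)·P(A|B) = 0.50 × 0.40 = 0.20
P(B ∩ C) = P(B)·P(C|B) = 0.50 × 0.40 = 0.20
P(A ∪ B ∪ C) = 0.60 + 0.50 + 0.40 − 0.20 − 0.25 − 0.20 + 0.10 = 0.95

0.95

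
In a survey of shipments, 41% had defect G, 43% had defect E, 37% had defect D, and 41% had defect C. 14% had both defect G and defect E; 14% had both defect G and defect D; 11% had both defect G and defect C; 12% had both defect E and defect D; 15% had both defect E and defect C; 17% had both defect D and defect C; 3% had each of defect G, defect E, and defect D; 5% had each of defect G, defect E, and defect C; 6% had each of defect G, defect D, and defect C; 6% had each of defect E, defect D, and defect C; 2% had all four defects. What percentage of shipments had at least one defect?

P(union) = 41 + 43 + 37 + 41 − 14 − 14 − 11 − 12 − 15 − 17 + 3 + 5 + 6 + 6 − 2 = 97%

97%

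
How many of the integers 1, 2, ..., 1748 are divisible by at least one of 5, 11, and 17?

Using inclusion–exclusion:
349 + 158 + 102 − 31 − 20 − 9 + 1 = 550

550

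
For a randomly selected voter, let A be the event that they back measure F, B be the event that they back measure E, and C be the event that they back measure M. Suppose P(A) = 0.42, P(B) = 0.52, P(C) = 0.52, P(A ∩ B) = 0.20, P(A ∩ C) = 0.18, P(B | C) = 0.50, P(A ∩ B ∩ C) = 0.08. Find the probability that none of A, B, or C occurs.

0.10

P(B ∩ C) = P(C)·P(B|C) = 0.52 × 0.50 = 0.26
P(A ∪ B ∪ C) = 0.42 + 0.52 + 0.52 − 0.20 − 0.18 − 0.26 + 0.08 = 0.90
P(none) = 1 − 0.90 = 0.10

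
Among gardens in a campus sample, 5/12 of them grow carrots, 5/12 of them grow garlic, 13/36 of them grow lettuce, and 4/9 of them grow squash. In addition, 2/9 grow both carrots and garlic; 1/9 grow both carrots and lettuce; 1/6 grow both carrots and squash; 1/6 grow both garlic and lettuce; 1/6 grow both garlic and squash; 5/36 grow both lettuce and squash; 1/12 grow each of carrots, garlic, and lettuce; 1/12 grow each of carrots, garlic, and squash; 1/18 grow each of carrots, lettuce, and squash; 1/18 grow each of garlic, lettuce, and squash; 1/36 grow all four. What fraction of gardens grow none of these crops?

Using inclusion–exclusion:
P(≥1) = 5/12 + 5/12 + 13/36 + 4/9 − 2/9 − 1/9 − 1/6 − 1/6 − 1/6 − 5/36 + 1/12 + 1/12 + 1/18 + 1/18 − 1/36 = 11/12
P(none) = 1 − 11/12 = 1/12

1/12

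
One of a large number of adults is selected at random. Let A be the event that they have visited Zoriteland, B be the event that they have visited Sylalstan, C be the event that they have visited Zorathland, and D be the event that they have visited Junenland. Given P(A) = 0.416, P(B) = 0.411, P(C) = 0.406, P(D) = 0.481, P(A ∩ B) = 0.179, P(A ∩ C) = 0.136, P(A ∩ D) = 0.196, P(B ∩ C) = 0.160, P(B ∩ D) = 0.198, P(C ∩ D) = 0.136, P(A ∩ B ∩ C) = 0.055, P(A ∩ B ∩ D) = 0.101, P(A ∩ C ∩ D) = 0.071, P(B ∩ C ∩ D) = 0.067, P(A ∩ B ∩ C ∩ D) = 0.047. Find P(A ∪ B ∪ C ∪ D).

0.956

P(A ∪ B ∪ C ∪ D) = 0.416 + 0.411 + 0.406 + 0.481 − 0.179 − 0.136 − 0.196 − 0.160 − 0.198 − 0.136 + 0.055 + 0.101 + 0.071 + 0.067 − 0.047 = 0.956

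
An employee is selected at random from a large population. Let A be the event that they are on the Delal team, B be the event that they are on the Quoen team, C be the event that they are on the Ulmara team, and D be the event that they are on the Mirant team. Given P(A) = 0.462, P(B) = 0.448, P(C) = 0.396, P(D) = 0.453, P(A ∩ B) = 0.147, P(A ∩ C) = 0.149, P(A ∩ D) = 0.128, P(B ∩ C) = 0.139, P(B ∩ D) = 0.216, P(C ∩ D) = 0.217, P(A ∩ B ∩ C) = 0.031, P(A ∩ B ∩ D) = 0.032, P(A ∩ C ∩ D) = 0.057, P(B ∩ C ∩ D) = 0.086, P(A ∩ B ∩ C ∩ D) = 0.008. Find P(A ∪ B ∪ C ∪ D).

P(A ∪ B ∪ C ∪ D) = 0.462 + 0.448 + 0.396 + 0.453 − 0.147 − 0.149 − 0.128 − 0.139 − 0.216 − 0.217 + 0.031 + 0.032 + 0.057 + 0.086 − 0.008 = 0.961

0.961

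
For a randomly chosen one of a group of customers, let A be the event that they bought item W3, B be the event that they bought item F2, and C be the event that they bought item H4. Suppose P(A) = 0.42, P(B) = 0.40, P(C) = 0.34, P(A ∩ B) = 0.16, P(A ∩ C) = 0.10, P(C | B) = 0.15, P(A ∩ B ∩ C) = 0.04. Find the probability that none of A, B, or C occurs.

P(B ∩ C) = P(B)·P(C|B) = 0.40 × 0.15 = 0.06
Using inclusion–exclusion:
P(A ∪ B ∪ C) = 0.42 + 0.40 + 0.34 − 0.16 − 0.10 − 0.06 + 0.04 = 0.88
P(none) = 1 − 0.88 = 0.12

0.12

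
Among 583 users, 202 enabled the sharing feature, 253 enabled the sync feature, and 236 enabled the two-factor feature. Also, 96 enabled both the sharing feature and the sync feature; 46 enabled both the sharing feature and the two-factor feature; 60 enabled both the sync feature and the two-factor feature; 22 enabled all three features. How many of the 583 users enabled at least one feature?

511

|at least one| = 202 + 253 + 236 − 96 − 46 − 60 + 22 = 511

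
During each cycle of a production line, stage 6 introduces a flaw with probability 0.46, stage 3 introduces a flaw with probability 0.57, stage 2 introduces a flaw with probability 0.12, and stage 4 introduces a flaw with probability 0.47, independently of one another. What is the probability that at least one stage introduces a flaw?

Independence gives P(none) = ∏(1 − pᵢ).
P(none) = (1 − 0.46) × (1 − 0.57) × (1 − 0.12) × (1 − 0.47) = 0.54 × 0.43 × 0.88 × 0.53 = 0.10829808
P(at least one) = 1 − 0.10829808 = 0.89170192

0.89170192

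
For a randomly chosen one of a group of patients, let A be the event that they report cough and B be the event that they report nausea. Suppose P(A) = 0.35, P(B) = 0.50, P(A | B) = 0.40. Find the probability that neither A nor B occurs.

0.35

P(A ∩ B) = P(B)·P(A|B) = 0.50 × 0.40 = 0.20
Inclusion–exclusion gives
P(A ∪ B) = 0.35 + 0.50 − 0.20 = 0.65
P(none) = 1 − 0.65 = 0.35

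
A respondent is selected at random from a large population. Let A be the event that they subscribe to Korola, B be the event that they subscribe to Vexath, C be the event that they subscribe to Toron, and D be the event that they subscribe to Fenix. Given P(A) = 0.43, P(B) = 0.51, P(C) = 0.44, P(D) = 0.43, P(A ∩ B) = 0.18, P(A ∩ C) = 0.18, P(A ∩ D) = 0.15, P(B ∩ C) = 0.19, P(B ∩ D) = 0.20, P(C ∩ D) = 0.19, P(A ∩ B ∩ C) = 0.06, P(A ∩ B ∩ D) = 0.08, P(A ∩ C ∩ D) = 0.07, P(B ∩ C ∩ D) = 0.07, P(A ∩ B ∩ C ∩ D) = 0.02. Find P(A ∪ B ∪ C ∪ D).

0.98

P(A ∪ B ∪ C ∪ D) = 0.43 + 0.51 + 0.44 + 0.43 − 0.18 − 0.18 − 0.15 − 0.19 − 0.20 − 0.19 + 0.06 + 0.08 + 0.07 + 0.07 − 0.02 = 0.98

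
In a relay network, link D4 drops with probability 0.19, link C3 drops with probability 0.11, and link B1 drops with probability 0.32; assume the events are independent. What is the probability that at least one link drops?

P(none) = (1 − 0.19) × (1 − 0.11) × (1 − 0.32) = 0.81 × 0.89 × 0.68 = 0.490212
P(at least one) = 1 − 0.490212 = 0.509788

0.509788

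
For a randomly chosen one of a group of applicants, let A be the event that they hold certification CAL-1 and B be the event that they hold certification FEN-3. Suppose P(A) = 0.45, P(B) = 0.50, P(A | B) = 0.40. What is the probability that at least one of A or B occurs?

P(A ∩ B) = P(B)·P(A|B) = 0.50 × 0.40 = 0.20
Apply inclusion-exclusion:
P(A ∪ B) = 0.45 + 0.50 − 0.20 = 0.75

0.75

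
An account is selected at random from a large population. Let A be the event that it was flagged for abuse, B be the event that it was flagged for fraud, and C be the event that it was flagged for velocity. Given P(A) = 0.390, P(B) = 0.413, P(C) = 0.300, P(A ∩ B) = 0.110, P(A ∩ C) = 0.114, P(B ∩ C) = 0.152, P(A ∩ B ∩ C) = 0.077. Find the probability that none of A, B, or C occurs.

0.196

By inclusion–exclusion:
P(A ∪ B ∪ C) = 0.390 + 0.413 + 0.300 − 0.110 − 0.114 − 0.152 + 0.077 = 0.804
P(none) = 1 − 0.804 = 0.196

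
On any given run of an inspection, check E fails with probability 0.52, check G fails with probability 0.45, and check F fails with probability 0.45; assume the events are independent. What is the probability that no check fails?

0.1452

P(none) = (1 − 0.52) × (1 − 0.45) × (1 − 0.45) = 0.48 × 0.55 × 0.55 = 0.1452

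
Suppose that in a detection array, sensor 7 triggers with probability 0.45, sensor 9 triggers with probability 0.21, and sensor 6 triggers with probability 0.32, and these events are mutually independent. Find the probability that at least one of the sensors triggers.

0.70454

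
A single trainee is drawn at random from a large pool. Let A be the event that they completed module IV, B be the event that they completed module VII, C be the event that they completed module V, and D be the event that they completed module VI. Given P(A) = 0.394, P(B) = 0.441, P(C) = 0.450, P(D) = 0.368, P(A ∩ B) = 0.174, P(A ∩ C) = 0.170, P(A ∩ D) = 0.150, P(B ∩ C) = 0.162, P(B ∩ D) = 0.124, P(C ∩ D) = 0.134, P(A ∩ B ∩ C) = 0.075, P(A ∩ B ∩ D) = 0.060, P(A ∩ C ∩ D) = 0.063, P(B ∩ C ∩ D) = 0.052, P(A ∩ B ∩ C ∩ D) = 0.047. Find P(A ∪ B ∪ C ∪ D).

0.942

Using inclusion–exclusion:
P(A ∪ B ∪ C ∪ D) = 0.394 + 0.441 + 0.450 + 0.368 − 0.174 − 0.170 − 0.150 − 0.162 − 0.124 − 0.134 + 0.075 + 0.060 + 0.063 + 0.052 − 0.047 = 0.942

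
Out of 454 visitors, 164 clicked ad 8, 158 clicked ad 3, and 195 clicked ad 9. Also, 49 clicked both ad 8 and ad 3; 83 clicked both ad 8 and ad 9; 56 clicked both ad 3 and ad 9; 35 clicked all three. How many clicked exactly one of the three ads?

246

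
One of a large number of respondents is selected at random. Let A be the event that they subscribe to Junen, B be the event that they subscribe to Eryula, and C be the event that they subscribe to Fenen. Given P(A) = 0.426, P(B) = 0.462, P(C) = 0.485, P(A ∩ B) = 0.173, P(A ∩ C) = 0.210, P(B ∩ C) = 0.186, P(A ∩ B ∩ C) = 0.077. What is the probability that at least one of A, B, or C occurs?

0.881

Inclusion–exclusion gives
P(A ∪ B ∪ C) = 0.426 + 0.462 + 0.485 − 0.173 − 0.210 − 0.186 + 0.077 = 0.881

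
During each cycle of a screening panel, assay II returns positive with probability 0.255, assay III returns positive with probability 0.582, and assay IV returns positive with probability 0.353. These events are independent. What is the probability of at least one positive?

P(none) = (1 − 0.255) × (1 − 0.582) × (1 − 0.353) = 0.745 × 0.418 × 0.647 = 0.20148227
P(at least one) = 1 − 0.20148227 = 0.79851773

0.79851773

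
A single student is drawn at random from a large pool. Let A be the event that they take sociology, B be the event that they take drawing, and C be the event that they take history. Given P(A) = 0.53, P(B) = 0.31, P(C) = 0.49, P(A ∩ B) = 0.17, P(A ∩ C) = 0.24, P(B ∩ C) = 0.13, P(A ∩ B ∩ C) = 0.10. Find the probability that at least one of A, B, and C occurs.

Inclusion–exclusion gives
P(A ∪ B ∪ C) = 0.53 + 0.31 + 0.49 − 0.17 − 0.24 − 0.13 + 0.10 = 0.89

0.89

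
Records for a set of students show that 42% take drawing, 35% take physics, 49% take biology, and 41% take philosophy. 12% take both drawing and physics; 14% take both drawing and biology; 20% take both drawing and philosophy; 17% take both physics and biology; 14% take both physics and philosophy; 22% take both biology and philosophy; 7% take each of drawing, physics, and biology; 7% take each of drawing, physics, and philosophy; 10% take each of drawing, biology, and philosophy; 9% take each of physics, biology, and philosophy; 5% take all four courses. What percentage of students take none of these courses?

Inclusion–exclusion gives
P(at least one) = 42 + 35 + 49 + 41 − 12 − 14 − 20 − 17 − 14 − 22 + 7 + 7 + 10 + 9 − 5 = 96%
P(none) = 100% − 96% = 4%

4%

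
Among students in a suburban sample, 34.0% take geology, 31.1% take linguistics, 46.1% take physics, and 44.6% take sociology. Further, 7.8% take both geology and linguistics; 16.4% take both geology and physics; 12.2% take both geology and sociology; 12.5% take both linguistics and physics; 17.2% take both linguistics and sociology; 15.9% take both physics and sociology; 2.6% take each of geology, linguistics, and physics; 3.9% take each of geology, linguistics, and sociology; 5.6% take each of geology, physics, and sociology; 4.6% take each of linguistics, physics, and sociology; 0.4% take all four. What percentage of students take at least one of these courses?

90.1%

Using inclusion–exclusion:
P(≥1) = 34.0 + 31.1 + 46.1 + 44.6 − 7.8 − 16.4 − 12.2 − 12.5 − 17.2 − 15.9 + 2.6 + 3.9 + 5.6 + 4.6 − 0.4 = 90.1%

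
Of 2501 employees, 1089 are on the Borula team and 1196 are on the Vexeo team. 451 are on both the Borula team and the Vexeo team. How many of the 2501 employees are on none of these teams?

Using inclusion–exclusion:
|union| = 1089 + 1196 − 451 = 1834
None: 2501 − 1834 = 667

667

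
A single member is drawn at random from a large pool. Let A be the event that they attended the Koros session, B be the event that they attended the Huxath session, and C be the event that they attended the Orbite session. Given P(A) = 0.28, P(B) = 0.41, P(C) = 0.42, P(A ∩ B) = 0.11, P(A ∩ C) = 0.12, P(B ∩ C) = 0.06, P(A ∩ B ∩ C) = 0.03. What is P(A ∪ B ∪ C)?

0.85

By inclusion–exclusion:
P(A ∪ B ∪ C) = 0.28 + 0.41 + 0.42 − 0.11 − 0.12 − 0.06 + 0.03 = 0.85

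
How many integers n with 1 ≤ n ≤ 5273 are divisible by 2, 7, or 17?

3146

floor(5273/2) + floor(5273/7) + floor(5273/17) − floor(5273/14) − floor(5273/34) − floor(5273/119) + floor(5273/238) = 2636 + 753 + 310 − 376 − 155 − 44 + 22 = 3146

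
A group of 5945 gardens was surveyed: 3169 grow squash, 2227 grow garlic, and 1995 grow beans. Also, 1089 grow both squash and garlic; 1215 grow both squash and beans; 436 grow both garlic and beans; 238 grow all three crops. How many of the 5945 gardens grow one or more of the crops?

N(≥1) = 3169 + 2227 + 1995 − 1089 − 1215 − 436 + 238 = 4889

4889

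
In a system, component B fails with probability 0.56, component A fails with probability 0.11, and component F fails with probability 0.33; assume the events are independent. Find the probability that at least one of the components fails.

Since the events are independent, P(none) is the product of the individual non-occurrence probabilities.
P(none) = (1 − 0.56) × (1 − 0.11) × (1 − 0.33) = 0.44 × 0.89 × 0.67 = 0.262372
P(at least one) = 1 − 0.262372 = 0.737628

0.737628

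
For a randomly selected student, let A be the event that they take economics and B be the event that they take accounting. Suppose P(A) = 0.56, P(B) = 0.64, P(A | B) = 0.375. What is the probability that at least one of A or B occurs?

0.96

P(A ∩ B) = P(B)·P(A|B) = 0.64 × 0.375 = 0.24
Apply inclusion-exclusion:
P(A ∪ B) = 0.56 + 0.64 − 0.24 = 0.96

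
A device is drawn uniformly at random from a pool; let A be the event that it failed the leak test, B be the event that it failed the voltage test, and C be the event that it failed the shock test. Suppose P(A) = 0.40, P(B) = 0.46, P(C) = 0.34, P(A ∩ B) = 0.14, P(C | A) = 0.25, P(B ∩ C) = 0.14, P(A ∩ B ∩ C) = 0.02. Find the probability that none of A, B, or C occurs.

P(A ∩ C) = P(A)·P(C|A) = 0.40 × 0.25 = 0.10
P(A ∪ B ∪ C) = 0.40 + 0.46 + 0.34 − 0.14 − 0.10 − 0.14 + 0.02 = 0.84
P(none) = 1 − 0.84 = 0.16

0.16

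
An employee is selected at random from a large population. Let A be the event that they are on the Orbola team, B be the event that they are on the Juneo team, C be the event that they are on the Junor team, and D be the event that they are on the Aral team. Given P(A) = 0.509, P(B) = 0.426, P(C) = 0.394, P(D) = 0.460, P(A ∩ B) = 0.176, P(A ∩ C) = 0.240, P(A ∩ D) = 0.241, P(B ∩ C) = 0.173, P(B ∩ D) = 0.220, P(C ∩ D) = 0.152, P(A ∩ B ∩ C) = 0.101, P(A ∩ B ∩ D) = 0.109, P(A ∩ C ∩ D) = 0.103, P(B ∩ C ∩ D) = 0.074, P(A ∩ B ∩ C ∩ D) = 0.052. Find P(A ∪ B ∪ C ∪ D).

0.922

By inclusion–exclusion:
P(A ∪ B ∪ C ∪ D) = 0.509 + 0.426 + 0.394 + 0.460 − 0.176 − 0.240 − 0.241 − 0.173 − 0.220 − 0.152 + 0.101 + 0.109 + 0.103 + 0.074 − 0.052 = 0.922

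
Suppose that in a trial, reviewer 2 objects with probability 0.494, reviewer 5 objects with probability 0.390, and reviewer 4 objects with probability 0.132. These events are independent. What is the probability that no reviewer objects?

0.26791688

P(none) = (1 − 0.494) × (1 − 0.390) × (1 − 0.132) = 0.506 × 0.610 × 0.868 = 0.26791688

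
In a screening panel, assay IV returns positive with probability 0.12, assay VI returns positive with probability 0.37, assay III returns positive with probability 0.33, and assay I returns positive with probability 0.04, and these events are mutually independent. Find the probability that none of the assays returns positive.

0.35659008

P(none) = (1 − 0.12) × (1 − 0.37) × (1 − 0.33) × (1 − 0.04) = 0.88 × 0.63 × 0.67 × 0.96 = 0.35659008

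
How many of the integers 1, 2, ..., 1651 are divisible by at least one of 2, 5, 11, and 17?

Apply inclusion-exclusion:
floor(1651/2) + floor(1651/5) + floor(1651/11) + floor(1651/17) − floor(1651/10) − floor(1651/22) − floor(1651/34) − floor(1651/55) − floor(1651/85) − floor(1651/187) + floor(1651/110) + floor(1651/170) + floor(1651/374) + floor(1651/935) − floor(1651/1870) = 825 + 330 + 150 + 97 − 165 − 75 − 48 − 30 − 19 − 8 + 15 + 9 + 4 + 1 − 0 = 1086

1086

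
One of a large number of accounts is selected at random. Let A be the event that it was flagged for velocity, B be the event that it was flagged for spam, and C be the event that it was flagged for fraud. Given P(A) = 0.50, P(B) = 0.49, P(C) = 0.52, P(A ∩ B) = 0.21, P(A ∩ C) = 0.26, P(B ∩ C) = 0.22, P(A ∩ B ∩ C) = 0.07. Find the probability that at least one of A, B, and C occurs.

P(A ∪ B ∪ C) = 0.50 + 0.49 + 0.52 − 0.21 − 0.26 − 0.22 + 0.07 = 0.89

0.89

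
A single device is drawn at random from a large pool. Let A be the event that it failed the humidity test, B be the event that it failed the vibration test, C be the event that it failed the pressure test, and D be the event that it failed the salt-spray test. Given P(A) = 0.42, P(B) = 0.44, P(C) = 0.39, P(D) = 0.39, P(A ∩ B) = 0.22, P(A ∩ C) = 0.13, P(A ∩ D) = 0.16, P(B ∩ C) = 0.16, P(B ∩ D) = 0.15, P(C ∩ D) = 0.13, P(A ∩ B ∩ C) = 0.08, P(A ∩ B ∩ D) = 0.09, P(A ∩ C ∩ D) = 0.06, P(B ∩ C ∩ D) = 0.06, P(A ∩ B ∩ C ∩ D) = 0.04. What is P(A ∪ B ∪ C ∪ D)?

0.94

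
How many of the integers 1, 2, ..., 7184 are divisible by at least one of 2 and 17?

3592 + 422 − 211 = 3803

3803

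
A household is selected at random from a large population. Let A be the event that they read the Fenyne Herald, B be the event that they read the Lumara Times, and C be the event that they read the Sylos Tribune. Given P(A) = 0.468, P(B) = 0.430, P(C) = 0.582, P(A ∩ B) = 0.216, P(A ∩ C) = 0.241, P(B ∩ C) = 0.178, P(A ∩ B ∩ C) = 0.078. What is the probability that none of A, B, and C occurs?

P(A ∪ B ∪ C) = 0.468 + 0.430 + 0.582 − 0.216 − 0.241 − 0.178 + 0.078 = 0.923
P(none) = 1 − 0.923 = 0.077

0.077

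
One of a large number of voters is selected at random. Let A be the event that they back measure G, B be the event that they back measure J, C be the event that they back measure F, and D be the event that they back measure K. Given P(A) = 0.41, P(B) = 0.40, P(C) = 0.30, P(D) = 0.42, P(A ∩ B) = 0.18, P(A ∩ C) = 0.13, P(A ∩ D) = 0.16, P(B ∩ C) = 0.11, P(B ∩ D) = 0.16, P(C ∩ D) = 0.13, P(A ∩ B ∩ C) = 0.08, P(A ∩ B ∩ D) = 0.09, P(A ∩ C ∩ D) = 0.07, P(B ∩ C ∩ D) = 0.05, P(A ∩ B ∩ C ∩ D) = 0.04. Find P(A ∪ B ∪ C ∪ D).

Using inclusion–exclusion:
P(A ∪ B ∪ C ∪ D) = 0.41 + 0.40 + 0.30 + 0.42 − 0.18 − 0.13 − 0.16 − 0.11 − 0.16 − 0.13 + 0.08 + 0.09 + 0.07 + 0.05 − 0.04 = 0.91

0.91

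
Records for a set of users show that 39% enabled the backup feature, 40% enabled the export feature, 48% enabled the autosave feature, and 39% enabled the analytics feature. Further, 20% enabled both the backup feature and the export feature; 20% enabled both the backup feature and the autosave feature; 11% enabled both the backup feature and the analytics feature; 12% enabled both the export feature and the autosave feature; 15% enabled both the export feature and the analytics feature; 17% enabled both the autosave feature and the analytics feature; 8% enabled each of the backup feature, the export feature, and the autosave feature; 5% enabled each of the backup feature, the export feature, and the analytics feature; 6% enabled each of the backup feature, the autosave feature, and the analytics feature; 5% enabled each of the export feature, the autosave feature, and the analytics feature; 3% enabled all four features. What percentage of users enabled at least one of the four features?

92%

P(≥1) = 39 + 40 + 48 + 39 − 20 − 20 − 11 − 12 − 15 − 17 + 8 + 5 + 6 + 5 − 3 = 92%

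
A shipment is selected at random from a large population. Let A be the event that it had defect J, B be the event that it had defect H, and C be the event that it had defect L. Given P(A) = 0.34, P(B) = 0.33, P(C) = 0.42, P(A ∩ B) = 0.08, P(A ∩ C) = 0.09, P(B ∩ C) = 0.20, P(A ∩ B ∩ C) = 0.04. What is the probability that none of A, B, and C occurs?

P(A ∪ B ∪ C) = 0.34 + 0.33 + 0.42 − 0.08 − 0.09 − 0.20 + 0.04 = 0.76
P(none) = 1 − 0.76 = 0.24

0.24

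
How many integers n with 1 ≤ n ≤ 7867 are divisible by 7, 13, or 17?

By inclusion–exclusion:
⌊7867/7⌋ + ⌊7867/13⌋ + ⌊7867/17⌋ − ⌊7867/91⌋ − ⌊7867/119⌋ − ⌊7867/221⌋ + ⌊7867/1547⌋ = 1123 + 605 + 462 − 86 − 66 − 35 + 5 = 2008

2008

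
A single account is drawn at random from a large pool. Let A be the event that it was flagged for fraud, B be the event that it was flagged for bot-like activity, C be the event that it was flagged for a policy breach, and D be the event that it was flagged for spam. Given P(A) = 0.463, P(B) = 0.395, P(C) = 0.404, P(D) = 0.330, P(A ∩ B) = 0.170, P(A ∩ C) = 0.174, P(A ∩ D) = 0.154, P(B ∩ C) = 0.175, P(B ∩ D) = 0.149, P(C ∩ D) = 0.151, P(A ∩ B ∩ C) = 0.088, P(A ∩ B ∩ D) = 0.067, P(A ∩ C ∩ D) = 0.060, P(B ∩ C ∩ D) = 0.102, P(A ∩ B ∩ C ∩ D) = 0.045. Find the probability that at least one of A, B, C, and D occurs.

By inclusion-exclusion,
P(A ∪ B ∪ C ∪ D) = 0.463 + 0.395 + 0.404 + 0.330 − 0.170 − 0.174 − 0.154 − 0.175 − 0.149 − 0.151 + 0.088 + 0.067 + 0.060 + 0.102 − 0.045 = 0.891

0.891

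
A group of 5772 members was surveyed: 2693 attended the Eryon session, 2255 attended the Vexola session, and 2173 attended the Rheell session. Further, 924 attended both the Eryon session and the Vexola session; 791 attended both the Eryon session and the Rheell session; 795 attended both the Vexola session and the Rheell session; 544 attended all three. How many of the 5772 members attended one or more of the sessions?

5155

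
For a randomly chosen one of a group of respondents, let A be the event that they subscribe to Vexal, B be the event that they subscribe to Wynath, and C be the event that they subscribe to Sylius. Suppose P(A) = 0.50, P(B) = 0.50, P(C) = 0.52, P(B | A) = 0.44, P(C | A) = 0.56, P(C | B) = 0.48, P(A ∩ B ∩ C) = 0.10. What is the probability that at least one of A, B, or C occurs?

0.88

P(A ∩ B) = P(A)·P(B|A) = 0.50 × 0.44 = 0.22
P(A ∩ C) = P(A)·P(C|A) = 0.50 × 0.56 = 0.28
P(B ∩ C) = P(B)·P(C|B) = 0.50 × 0.48 = 0.24
P(A ∪ B ∪ C) = 0.50 + 0.50 + 0.52 − 0.22 − 0.28 − 0.24 + 0.10 = 0.88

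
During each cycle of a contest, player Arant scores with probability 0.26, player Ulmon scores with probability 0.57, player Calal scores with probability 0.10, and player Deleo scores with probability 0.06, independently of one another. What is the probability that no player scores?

Since the events are independent, P(none) is the product of the individual non-occurrence probabilities.
P(none) = (1 − 0.26) × (1 − 0.57) × (1 − 0.10) × (1 − 0.06) = 0.74 × 0.43 × 0.90 × 0.94 = 0.2691972

0.2691972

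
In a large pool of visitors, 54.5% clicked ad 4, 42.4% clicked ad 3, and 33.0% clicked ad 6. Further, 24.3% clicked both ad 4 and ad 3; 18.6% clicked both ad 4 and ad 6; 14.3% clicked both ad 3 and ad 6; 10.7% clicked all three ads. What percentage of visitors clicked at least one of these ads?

Using inclusion–exclusion:
P(at least one) = 54.5 + 42.4 + 33.0 − 24.3 − 18.6 − 14.3 + 10.7 = 83.4%

83.4%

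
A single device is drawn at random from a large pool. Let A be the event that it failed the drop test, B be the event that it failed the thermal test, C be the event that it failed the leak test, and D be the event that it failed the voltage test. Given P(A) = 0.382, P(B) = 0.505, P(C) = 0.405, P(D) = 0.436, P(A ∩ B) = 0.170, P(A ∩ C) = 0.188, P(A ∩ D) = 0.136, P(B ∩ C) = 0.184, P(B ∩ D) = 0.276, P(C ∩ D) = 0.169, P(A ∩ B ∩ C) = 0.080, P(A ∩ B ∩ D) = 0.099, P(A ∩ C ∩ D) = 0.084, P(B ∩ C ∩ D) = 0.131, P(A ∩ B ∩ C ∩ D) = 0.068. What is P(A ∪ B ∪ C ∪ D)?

0.931

Inclusion–exclusion gives
P(A ∪ B ∪ C ∪ D) = 0.382 + 0.505 + 0.405 + 0.436 − 0.170 − 0.188 − 0.136 − 0.184 − 0.276 − 0.169 + 0.080 + 0.099 + 0.084 + 0.131 − 0.068 = 0.931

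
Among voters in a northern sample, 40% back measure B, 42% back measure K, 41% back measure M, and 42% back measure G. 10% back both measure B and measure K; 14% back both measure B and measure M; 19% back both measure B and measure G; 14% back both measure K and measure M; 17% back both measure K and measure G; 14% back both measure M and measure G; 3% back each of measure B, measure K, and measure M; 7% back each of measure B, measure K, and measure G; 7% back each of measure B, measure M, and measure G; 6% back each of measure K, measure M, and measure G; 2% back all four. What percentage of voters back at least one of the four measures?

98%

By inclusion–exclusion:
P(≥1) = 40 + 42 + 41 + 42 − 10 − 14 − 19 − 14 − 17 − 14 + 3 + 7 + 7 + 6 − 2 = 98%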